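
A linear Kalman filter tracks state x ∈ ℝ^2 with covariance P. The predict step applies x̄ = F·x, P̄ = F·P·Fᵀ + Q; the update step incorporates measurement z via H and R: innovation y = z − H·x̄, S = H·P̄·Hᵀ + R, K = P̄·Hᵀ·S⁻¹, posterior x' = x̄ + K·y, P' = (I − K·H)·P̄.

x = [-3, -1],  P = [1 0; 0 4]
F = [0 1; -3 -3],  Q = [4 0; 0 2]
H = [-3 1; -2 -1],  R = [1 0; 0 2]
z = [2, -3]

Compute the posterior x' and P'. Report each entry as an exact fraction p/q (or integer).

x̄ = F·x = [-1, 12]
P̄ = F·P·Fᵀ + Q = [8 -12; -12 47]
y = z − H·x̄ = [-13, 7]
S = H·P̄·Hᵀ + R = [192 -11; -11 33]
K = P̄·Hᵀ·S⁻¹ = [-112/565 -1164/6215; 2/5 -31/55]
x' = x̄ + K·y = [1653/6215, 157/55]
P' = (I − K·H)·P̄ = [712/6215 8/55; 8/55 46/55]

x' = [1653/6215, 157/55]
P' = [712/6215 8/55; 8/55 46/55]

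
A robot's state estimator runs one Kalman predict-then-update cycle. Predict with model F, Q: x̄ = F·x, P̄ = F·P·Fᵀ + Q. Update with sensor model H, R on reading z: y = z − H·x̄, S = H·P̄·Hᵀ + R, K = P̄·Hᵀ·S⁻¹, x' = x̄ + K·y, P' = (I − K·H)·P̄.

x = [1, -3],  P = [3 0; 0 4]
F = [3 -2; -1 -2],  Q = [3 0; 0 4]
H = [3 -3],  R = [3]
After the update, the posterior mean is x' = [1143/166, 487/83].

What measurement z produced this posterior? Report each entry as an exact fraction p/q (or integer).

z = [3]

x̄ = F·x = [9, 5]
P̄ = F·P·Fᵀ + Q = [46 7; 7 23]
S = H·P̄·Hᵀ + R = [498]
K = P̄·Hᵀ·S⁻¹ = [39/166; -8/83]
x' − x̄ = [-351/166, 72/83] = K·y
y = (KᵀK)⁻¹·Kᵀ·(x' − x̄) = [-9]
z = y + H·x̄ = [-9] + [12] = [3]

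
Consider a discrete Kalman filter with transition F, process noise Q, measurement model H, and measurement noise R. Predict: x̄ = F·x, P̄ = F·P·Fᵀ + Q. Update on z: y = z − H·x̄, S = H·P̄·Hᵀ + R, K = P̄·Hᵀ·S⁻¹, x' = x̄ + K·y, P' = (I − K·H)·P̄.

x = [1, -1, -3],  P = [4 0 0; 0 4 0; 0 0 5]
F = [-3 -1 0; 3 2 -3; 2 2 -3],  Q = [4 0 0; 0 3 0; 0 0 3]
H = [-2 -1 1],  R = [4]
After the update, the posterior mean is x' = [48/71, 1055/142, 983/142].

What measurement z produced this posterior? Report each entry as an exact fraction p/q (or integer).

x̄ = F·x = [-2, 10, 9]
P̄ = F·P·Fᵀ + Q = [44 -44 -32; -44 100 85; -32 85 80]
S = H·P̄·Hᵀ + R = [142]
K = P̄·Hᵀ·S⁻¹ = [-38/71; 73/142; 59/142]
x' − x̄ = [190/71, -365/142, -295/142] = K·y
y = (KᵀK)⁻¹·Kᵀ·(x' − x̄) = [-5]
z = y + H·x̄ = [-5] + [3] = [-2]

z = [-2]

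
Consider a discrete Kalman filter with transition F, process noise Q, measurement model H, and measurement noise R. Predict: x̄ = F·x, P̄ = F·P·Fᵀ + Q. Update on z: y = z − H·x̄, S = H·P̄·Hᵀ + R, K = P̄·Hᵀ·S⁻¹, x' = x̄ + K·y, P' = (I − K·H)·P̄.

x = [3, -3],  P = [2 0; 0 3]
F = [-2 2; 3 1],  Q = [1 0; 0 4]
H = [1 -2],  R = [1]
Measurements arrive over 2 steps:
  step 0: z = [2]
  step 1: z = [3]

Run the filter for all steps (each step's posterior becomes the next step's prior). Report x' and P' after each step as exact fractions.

step 0: x' = [-447/73, -290/73], P' = [1977/146 486/73; 486/73 257/73]
step 1: x' = [-31771/21526, -24367/10763], P' = [130709/64578 30649/32289; 30649/32289 44747/64578]

step 0: x̄ = F·x = [-12, 6]
step 0: P̄ = F·P·Fᵀ + Q = [21 -6; -6 25]
step 0: y = z − H·x̄ = [26]
step 0: S = H·P̄·Hᵀ + R = [146]
step 0: K = P̄·Hᵀ·S⁻¹ = [33/146; -28/73]
step 0: x' = x̄ + K·y = [-447/73, -290/73]
step 0: P' = (I − K·H)·P̄ = [1977/146 486/73; 486/73 257/73]
step 1: x̄ = F·x = [314/73, -1631/73]
step 1: P̄ = F·P·Fᵀ + Q = [1167/73 -3473/73; -3473/73 24723/146]
step 1: y = z − H·x̄ = [-3357/73]
step 1: S = H·P̄·Hᵀ + R = [64578/73]
step 1: K = P̄·Hᵀ·S⁻¹ = [8113/64578; -14098/32289]
step 1: x' = x̄ + K·y = [-31771/21526, -24367/10763]
step 1: P' = (I − K·H)·P̄ = [130709/64578 30649/32289; 30649/32289 44747/64578]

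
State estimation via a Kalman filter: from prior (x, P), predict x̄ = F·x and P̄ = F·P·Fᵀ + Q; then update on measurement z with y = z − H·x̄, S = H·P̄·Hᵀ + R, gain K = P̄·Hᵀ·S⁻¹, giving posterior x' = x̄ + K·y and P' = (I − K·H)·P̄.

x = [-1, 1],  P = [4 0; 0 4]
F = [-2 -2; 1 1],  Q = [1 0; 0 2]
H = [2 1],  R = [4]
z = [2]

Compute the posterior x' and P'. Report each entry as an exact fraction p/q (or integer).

x̄ = F·x = [0, 0]
P̄ = F·P·Fᵀ + Q = [33 -16; -16 10]
y = z − H·x̄ = [2]
S = H·P̄·Hᵀ + R = [82]
K = P̄·Hᵀ·S⁻¹ = [25/41; -11/41]
x' = x̄ + K·y = [50/41, -22/41]
P' = (I − K·H)·P̄ = [103/41 -106/41; -106/41 168/41]

x' = [50/41, -22/41]
P' = [103/41 -106/41; -106/41 168/41]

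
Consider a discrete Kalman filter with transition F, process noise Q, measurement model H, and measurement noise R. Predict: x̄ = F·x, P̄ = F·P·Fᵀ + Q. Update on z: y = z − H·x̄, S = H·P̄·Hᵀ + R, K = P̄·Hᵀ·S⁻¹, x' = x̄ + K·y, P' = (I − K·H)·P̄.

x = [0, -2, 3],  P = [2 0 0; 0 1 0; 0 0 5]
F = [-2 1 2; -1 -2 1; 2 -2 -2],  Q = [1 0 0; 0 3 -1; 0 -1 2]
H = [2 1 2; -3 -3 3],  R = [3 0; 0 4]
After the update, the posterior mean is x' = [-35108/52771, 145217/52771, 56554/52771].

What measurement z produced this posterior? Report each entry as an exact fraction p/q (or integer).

z = [3, -3]

x̄ = F·x = [4, 7, -2]
P̄ = F·P·Fᵀ + Q = [30 12 -30; 12 14 -11; -30 -11 34]
S = H·P̄·Hᵀ + R = [37 -93; -93 1660]
K = P̄·Hᵀ·S⁻¹ = [-168/52771 -6876/52771; 16237/52771 -2619/52771; 15945/52771 8046/52771]
x' − x̄ = [-246192/52771, -224180/52771, 162096/52771] = K·y
y = (KᵀK)⁻¹·Kᵀ·(x' − x̄) = [-8, 36]
z = y + H·x̄ = [-8, 36] + [11, -39] = [3, -3]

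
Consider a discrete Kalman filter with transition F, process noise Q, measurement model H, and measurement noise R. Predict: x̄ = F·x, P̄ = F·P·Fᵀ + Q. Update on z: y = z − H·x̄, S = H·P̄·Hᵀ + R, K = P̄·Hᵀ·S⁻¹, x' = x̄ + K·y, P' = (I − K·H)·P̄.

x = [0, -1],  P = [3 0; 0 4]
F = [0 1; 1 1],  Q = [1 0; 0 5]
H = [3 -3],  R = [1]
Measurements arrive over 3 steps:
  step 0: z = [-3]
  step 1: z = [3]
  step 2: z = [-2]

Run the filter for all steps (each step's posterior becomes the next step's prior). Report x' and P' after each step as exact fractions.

step 0: x' = [-91/82, -5/41], P' = [401/82 200/41; 200/41 204/41]
step 1: x' = [-676/8119, -8804/8119], P' = [37417/8119 37735/8119; 37735/8119 38946/8119]
step 2: x' = [-324748/391649, -66693/391649], P' = [1784207/391649 1799015/391649; 1799015/391649 3713777/783298]

step 0: x̄ = F·x = [-1, -1]
step 0: P̄ = F·P·Fᵀ + Q = [5 4; 4 12]
step 0: y = z − H·x̄ = [-3]
step 0: S = H·P̄·Hᵀ + R = [82]
step 0: K = P̄·Hᵀ·S⁻¹ = [3/82; -12/41]
step 0: x' = x̄ + K·y = [-91/82, -5/41]
step 0: P' = (I − K·H)·P̄ = [401/82 200/41; 200/41 204/41]
step 1: x̄ = F·x = [-5/41, -101/82]
step 1: P̄ = F·P·Fᵀ + Q = [245/41 404/41; 404/41 2019/82]
step 1: y = z − H·x̄ = [-27/82]
step 1: S = H·P̄·Hᵀ + R = [8119/82]
step 1: K = P̄·Hᵀ·S⁻¹ = [-954/8119; -3633/8119]
step 1: x' = x̄ + K·y = [-676/8119, -8804/8119]
step 1: P' = (I − K·H)·P̄ = [37417/8119 37735/8119; 37735/8119 38946/8119]
step 2: x̄ = F·x = [-8804/8119, -9480/8119]
step 2: P̄ = F·P·Fᵀ + Q = [47065/8119 76681/8119; 76681/8119 192428/8119]
step 2: y = z − H·x̄ = [-18266/8119]
step 2: S = H·P̄·Hᵀ + R = [783298/8119]
step 2: K = P̄·Hᵀ·S⁻¹ = [-44424/391649; -347241/783298]
step 2: x' = x̄ + K·y = [-324748/391649, -66693/391649]
step 2: P' = (I − K·H)·P̄ = [1784207/391649 1799015/391649; 1799015/391649 3713777/783298]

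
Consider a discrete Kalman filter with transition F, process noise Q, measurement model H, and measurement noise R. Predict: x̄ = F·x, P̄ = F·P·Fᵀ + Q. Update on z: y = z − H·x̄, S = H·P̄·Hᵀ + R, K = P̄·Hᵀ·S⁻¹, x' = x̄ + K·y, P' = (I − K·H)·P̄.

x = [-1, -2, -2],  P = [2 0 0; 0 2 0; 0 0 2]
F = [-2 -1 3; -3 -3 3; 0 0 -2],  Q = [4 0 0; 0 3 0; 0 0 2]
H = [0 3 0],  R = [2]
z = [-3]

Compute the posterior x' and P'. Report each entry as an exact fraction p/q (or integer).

x' = [-2326/515, -507/515, 2492/515]
P' = [4816/515 72/515 -2292/515; 72/515 114/515 -24/515; -2292/515 -24/515 3854/515]

x̄ = F·x = [-2, 3, 4]
P̄ = F·P·Fᵀ + Q = [32 36 -12; 36 57 -12; -12 -12 10]
y = z − H·x̄ = [-12]
S = H·P̄·Hᵀ + R = [515]
K = P̄·Hᵀ·S⁻¹ = [108/515; 171/515; -36/515]
x' = x̄ + K·y = [-2326/515, -507/515, 2492/515]
P' = (I − K·H)·P̄ = [4816/515 72/515 -2292/515; 72/515 114/515 -24/515; -2292/515 -24/515 3854/515]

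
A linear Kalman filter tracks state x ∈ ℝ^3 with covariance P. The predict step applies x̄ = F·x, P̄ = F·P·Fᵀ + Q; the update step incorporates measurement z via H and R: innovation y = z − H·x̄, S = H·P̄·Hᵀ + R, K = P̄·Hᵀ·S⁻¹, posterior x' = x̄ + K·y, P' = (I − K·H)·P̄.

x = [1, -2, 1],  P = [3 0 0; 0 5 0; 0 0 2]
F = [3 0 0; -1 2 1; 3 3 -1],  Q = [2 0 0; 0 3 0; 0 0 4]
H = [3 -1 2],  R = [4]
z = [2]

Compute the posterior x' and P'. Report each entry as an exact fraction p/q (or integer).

x̄ = F·x = [3, -4, -4]
P̄ = F·P·Fᵀ + Q = [29 -9 27; -9 28 19; 27 19 78]
y = z − H·x̄ = [-3]
S = H·P̄·Hᵀ + R = [907]
K = P̄·Hᵀ·S⁻¹ = [150/907; -17/907; 218/907]
x' = x̄ + K·y = [2271/907, -3577/907, -4282/907]
P' = (I − K·H)·P̄ = [3803/907 -5613/907 -8211/907; -5613/907 25107/907 20939/907; -8211/907 20939/907 23222/907]

x' = [2271/907, -3577/907, -4282/907]
P' = [3803/907 -5613/907 -8211/907; -5613/907 25107/907 20939/907; -8211/907 20939/907 23222/907]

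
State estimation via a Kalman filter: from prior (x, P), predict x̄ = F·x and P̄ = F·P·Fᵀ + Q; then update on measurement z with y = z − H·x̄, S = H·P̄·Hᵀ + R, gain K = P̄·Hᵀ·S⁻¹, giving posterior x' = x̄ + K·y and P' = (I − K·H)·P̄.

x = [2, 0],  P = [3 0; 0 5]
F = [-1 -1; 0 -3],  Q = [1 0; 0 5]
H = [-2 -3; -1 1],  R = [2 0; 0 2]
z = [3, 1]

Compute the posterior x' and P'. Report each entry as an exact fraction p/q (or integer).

x' = [-9424/7019, -835/7019]
P' = [4536/7019 -2190/7019; -2190/7019 2450/7019]

x̄ = F·x = [-2, 0]
P̄ = F·P·Fᵀ + Q = [9 15; 15 50]
y = z − H·x̄ = [-1, -1]
S = H·P̄·Hᵀ + R = [668 -117; -117 31]
K = P̄·Hᵀ·S⁻¹ = [-1251/7019 -3363/7019; -1485/7019 2320/7019]
x' = x̄ + K·y = [-9424/7019, -835/7019]
P' = (I − K·H)·P̄ = [4536/7019 -2190/7019; -2190/7019 2450/7019]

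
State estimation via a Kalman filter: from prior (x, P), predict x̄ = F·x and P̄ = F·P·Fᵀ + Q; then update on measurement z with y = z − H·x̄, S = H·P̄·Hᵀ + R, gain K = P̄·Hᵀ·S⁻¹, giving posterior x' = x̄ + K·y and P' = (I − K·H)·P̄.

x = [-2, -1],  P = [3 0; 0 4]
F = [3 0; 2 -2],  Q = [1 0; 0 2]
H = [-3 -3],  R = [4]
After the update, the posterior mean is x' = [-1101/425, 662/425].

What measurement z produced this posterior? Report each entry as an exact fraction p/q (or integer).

x̄ = F·x = [-6, -2]
P̄ = F·P·Fᵀ + Q = [28 18; 18 30]
S = H·P̄·Hᵀ + R = [850]
K = P̄·Hᵀ·S⁻¹ = [-69/425; -72/425]
x' − x̄ = [1449/425, 1512/425] = K·y
y = (KᵀK)⁻¹·Kᵀ·(x' − x̄) = [-21]
z = y + H·x̄ = [-21] + [24] = [3]

z = [3]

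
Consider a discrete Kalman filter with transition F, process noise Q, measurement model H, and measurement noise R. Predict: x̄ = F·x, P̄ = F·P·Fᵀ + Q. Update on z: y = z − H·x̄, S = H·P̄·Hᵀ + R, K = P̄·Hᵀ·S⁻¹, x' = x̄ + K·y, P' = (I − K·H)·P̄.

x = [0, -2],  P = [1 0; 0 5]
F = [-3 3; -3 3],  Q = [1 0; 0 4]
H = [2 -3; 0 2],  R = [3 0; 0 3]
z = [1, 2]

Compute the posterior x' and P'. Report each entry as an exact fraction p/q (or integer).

x' = [8162/5371, 4324/5371]
P' = [11181/5371 5418/5371; 5418/5371 3810/5371]

x̄ = F·x = [-6, -6]
P̄ = F·P·Fᵀ + Q = [55 54; 54 58]
y = z − H·x̄ = [-5, 14]
S = H·P̄·Hᵀ + R = [97 -132; -132 235]
K = P̄·Hᵀ·S⁻¹ = [2036/5371 3612/5371; -198/5371 2540/5371]
x' = x̄ + K·y = [8162/5371, 4324/5371]
P' = (I − K·H)·P̄ = [11181/5371 5418/5371; 5418/5371 3810/5371]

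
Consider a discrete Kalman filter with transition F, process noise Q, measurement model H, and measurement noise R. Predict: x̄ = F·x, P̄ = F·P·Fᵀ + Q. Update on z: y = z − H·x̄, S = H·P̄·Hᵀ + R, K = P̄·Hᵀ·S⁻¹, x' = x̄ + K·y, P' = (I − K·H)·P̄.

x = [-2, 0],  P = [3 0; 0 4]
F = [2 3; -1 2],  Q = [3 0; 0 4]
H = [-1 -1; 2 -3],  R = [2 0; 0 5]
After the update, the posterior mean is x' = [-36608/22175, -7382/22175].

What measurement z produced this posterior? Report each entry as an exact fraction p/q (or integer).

x̄ = F·x = [-4, 2]
P̄ = F·P·Fᵀ + Q = [51 18; 18 23]
S = H·P̄·Hᵀ + R = [112 -15; -15 200]
K = P̄·Hᵀ·S⁻¹ = [-2616/4435 4341/22175; -1739/4435 -4311/22175]
x' − x̄ = [52092/22175, -51732/22175] = K·y
y = (KᵀK)⁻¹·Kᵀ·(x' − x̄) = [0, 12]
z = y + H·x̄ = [0, 12] + [2, -14] = [2, -2]

z = [2, -2]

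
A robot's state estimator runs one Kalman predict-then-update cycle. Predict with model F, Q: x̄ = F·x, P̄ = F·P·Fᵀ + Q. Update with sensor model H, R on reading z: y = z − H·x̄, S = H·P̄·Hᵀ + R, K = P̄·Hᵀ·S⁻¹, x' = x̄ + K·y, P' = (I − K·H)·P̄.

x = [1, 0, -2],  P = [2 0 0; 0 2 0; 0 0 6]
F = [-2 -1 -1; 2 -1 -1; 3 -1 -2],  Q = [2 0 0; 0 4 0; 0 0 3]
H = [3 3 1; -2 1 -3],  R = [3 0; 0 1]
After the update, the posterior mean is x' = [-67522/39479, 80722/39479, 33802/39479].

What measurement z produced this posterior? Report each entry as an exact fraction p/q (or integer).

z = [2, 3]

x̄ = F·x = [0, 4, 7]
P̄ = F·P·Fᵀ + Q = [18 0 2; 0 20 26; 2 26 47]
S = H·P̄·Hᵀ + R = [560 -419; -419 384]
K = P̄·Hᵀ·S⁻¹ = [3906/39479 -56/39479; 8722/39479 3554/39479; 443/39479 -11751/39479]
x' − x̄ = [-67522/39479, -77194/39479, -242551/39479] = K·y
y = (KᵀK)⁻¹·Kᵀ·(x' − x̄) = [-17, 20]
z = y + H·x̄ = [-17, 20] + [19, -17] = [2, 3]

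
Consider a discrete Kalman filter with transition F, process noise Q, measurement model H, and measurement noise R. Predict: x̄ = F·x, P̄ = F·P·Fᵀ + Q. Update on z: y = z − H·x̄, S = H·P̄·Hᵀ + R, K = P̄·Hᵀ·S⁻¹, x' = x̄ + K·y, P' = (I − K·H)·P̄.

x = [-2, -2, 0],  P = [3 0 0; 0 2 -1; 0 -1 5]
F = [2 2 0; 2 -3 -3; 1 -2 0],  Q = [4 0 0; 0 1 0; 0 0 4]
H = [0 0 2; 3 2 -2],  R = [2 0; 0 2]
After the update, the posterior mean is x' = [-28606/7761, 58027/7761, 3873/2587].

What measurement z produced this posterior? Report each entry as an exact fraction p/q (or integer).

x̄ = F·x = [-8, 2, 2]
P̄ = F·P·Fᵀ + Q = [24 6 -2; 6 58 12; -2 12 15]
S = H·P̄·Hᵀ + R = [62 -24; -24 510]
K = P̄·Hᵀ·S⁻¹ = [6/2587 1340/7761; 1240/2587 1849/7761; 1251/2587 -2/2587]
x' − x̄ = [33482/7761, 42505/7761, -1301/2587] = K·y
y = (KᵀK)⁻¹·Kᵀ·(x' − x̄) = [-1, 25]
z = y + H·x̄ = [-1, 25] + [4, -24] = [3, 1]

z = [3, 1]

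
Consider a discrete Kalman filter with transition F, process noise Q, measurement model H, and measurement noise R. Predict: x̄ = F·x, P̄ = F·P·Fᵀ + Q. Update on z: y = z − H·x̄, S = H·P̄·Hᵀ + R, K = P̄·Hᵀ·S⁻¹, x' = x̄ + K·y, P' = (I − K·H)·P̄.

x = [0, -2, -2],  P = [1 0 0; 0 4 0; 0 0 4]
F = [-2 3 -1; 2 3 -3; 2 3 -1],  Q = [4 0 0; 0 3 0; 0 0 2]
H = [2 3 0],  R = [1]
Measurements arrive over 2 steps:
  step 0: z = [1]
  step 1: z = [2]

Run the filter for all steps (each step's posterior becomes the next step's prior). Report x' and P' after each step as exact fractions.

step 0: x' = [-919/358, 2925/1432, -919/358], P' = [2094/179 -2773/358 -54/179; -2773/358 7503/1432 91/358; -54/179 91/358 1736/179]
step 1: x' = [2857358/2732007, -19623/910669, 1915174/2732007], P' = [222445256/2732007 -49357285/910669 -47849372/2732007; -49357285/910669 32955993/910669 10649971/910669; -47849372/2732007 10649971/910669 17898602/2732007]

step 0: x̄ = F·x = [-4, 0, -4]
step 0: P̄ = F·P·Fᵀ + Q = [48 44 36; 44 79 52; 36 52 46]
step 0: y = z − H·x̄ = [9]
step 0: S = H·P̄·Hᵀ + R = [1432]
step 0: K = P̄·Hᵀ·S⁻¹ = [57/358; 325/1432; 57/358]
step 0: x' = x̄ + K·y = [-919/358, 2925/1432, -919/358]
step 0: P' = (I − K·H)·P̄ = [2094/179 -2773/358 -54/179; -2773/358 7503/1432 91/358; -54/179 91/358 1736/179]
step 1: x̄ = F·x = [19803/1432, 12451/1432, 5099/1432]
step 1: P̄ = F·P·Fᵀ + Q = [283343/1432 36087/1432 12223/1432; 36087/1432 129351/1432 42183/1432; 12223/1432 42183/1432 17727/1432]
step 1: y = z − H·x̄ = [-74095/1432]
step 1: S = H·P̄·Hᵀ + R = [2732007/1432]
step 1: K = P̄·Hᵀ·S⁻¹ = [674947/2732007; 153409/910669; 150995/2732007]
step 1: x' = x̄ + K·y = [2857358/2732007, -19623/910669, 1915174/2732007]
step 1: P' = (I − K·H)·P̄ = [222445256/2732007 -49357285/910669 -47849372/2732007; -49357285/910669 32955993/910669 10649971/910669; -47849372/2732007 10649971/910669 17898602/2732007]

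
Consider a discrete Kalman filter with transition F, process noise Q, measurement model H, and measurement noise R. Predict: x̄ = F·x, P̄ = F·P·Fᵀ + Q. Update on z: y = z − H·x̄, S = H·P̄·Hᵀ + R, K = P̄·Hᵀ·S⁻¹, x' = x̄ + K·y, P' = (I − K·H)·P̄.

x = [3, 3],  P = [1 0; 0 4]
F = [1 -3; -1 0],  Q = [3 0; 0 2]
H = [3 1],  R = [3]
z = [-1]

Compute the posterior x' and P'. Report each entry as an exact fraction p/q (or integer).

x̄ = F·x = [-6, -3]
P̄ = F·P·Fᵀ + Q = [40 -1; -1 3]
y = z − H·x̄ = [20]
S = H·P̄·Hᵀ + R = [360]
K = P̄·Hᵀ·S⁻¹ = [119/360; 0]
x' = x̄ + K·y = [11/18, -3]
P' = (I − K·H)·P̄ = [239/360 -1; -1 3]

x' = [11/18, -3]
P' = [239/360 -1; -1 3]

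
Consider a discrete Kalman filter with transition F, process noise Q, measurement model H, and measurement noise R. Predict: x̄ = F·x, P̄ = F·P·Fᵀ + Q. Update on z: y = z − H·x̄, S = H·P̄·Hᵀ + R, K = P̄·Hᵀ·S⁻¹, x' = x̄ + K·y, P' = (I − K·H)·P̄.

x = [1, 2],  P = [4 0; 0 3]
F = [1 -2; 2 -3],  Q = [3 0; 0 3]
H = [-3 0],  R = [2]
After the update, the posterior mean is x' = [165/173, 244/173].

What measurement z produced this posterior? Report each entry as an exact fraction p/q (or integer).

z = [-3]

x̄ = F·x = [-3, -4]
P̄ = F·P·Fᵀ + Q = [19 26; 26 46]
S = H·P̄·Hᵀ + R = [173]
K = P̄·Hᵀ·S⁻¹ = [-57/173; -78/173]
x' − x̄ = [684/173, 936/173] = K·y
y = (KᵀK)⁻¹·Kᵀ·(x' − x̄) = [-12]
z = y + H·x̄ = [-12] + [9] = [-3]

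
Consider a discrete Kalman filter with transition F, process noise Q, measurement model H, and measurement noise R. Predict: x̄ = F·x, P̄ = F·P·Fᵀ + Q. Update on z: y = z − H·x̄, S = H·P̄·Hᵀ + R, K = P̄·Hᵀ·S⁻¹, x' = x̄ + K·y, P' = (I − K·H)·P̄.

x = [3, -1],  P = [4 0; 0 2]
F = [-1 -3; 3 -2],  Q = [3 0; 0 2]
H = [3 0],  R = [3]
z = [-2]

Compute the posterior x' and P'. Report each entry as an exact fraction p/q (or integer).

x̄ = F·x = [0, 11]
P̄ = F·P·Fᵀ + Q = [25 0; 0 46]
y = z − H·x̄ = [-2]
S = H·P̄·Hᵀ + R = [228]
K = P̄·Hᵀ·S⁻¹ = [25/76; 0]
x' = x̄ + K·y = [-25/38, 11]
P' = (I − K·H)·P̄ = [25/76 0; 0 46]

x' = [-25/38, 11]
P' = [25/76 0; 0 46]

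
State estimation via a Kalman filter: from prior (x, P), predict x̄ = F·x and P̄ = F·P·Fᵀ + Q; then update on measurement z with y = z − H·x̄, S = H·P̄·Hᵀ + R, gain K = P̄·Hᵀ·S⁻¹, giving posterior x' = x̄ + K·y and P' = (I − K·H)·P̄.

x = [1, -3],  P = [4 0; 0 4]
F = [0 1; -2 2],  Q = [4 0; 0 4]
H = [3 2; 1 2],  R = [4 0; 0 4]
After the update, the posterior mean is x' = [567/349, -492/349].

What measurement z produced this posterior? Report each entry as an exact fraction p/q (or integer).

x̄ = F·x = [-3, -8]
P̄ = F·P·Fᵀ + Q = [8 8; 8 36]
S = H·P̄·Hᵀ + R = [316 232; 232 188]
K = P̄·Hᵀ·S⁻¹ = [122/349 -106/349; -32/349 188/349]
x' − x̄ = [1614/349, 2300/349] = K·y
y = (KᵀK)⁻¹·Kᵀ·(x' − x̄) = [28, 17]
z = y + H·x̄ = [28, 17] + [-25, -19] = [3, -2]

z = [3, -2]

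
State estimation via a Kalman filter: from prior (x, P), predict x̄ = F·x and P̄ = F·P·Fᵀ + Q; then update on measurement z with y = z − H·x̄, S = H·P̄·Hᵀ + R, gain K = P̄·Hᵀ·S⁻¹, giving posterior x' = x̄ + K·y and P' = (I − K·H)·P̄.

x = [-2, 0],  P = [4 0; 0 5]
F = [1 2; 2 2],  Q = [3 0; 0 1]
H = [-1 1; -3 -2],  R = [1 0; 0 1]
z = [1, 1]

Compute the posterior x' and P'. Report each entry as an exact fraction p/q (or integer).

x' = [-971/2037, 143/679]
P' = [1102/6111 -349/2037; -349/2037 243/679]

x̄ = F·x = [-2, -4]
P̄ = F·P·Fᵀ + Q = [27 28; 28 37]
y = z − H·x̄ = [3, -13]
S = H·P̄·Hᵀ + R = [9 -21; -21 728]
K = P̄·Hᵀ·S⁻¹ = [-307/873 -404/2037; 154/291 -137/679]
x' = x̄ + K·y = [-971/2037, 143/679]
P' = (I − K·H)·P̄ = [1102/6111 -349/2037; -349/2037 243/679]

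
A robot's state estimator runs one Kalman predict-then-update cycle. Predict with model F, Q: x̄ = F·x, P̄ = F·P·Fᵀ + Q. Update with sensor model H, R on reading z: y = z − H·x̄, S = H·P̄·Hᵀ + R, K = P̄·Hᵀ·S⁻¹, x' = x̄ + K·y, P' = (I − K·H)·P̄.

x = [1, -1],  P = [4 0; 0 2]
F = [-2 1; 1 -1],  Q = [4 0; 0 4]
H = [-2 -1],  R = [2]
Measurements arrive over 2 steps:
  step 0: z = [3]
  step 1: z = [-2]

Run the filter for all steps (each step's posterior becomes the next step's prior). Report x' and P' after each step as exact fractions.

step 0: x̄ = F·x = [-3, 2]
step 0: P̄ = F·P·Fᵀ + Q = [22 -10; -10 10]
step 0: y = z − H·x̄ = [-1]
step 0: S = H·P̄·Hᵀ + R = [60]
step 0: K = P̄·Hᵀ·S⁻¹ = [-17/30; 1/6]
step 0: x' = x̄ + K·y = [-73/30, 11/6]
step 0: P' = (I − K·H)·P̄ = [41/15 -13/3; -13/3 25/3]
step 1: x̄ = F·x = [67/10, -64/15]
step 1: P̄ = F·P·Fᵀ + Q = [203/5 -134/5; -134/5 356/15]
step 1: y = z − H·x̄ = [107/15]
step 1: S = H·P̄·Hᵀ + R = [1214/15]
step 1: K = P̄·Hᵀ·S⁻¹ = [-408/607; 224/607]
step 1: x' = x̄ + K·y = [2313/1214, -992/607]
step 1: P' = (I − K·H)·P̄ = [2449/607 -4082/607; -4082/607 7716/607]

step 0: x' = [-73/30, 11/6], P' = [41/15 -13/3; -13/3 25/3]
step 1: x' = [2313/1214, -992/607], P' = [2449/607 -4082/607; -4082/607 7716/607]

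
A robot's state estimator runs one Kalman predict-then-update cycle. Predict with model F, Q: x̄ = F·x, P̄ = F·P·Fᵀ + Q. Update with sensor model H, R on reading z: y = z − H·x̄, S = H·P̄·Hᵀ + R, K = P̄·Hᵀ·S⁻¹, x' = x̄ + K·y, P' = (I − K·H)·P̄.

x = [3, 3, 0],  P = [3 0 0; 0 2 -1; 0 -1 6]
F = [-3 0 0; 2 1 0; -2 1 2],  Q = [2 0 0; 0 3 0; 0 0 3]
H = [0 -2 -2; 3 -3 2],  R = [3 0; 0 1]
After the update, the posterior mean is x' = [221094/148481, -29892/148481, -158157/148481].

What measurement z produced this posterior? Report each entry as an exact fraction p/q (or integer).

x̄ = F·x = [-9, 9, -3]
P̄ = F·P·Fᵀ + Q = [29 -18 18; -18 17 -12; 18 -12 37]
S = H·P̄·Hᵀ + R = [123 -70; -70 1247]
K = P̄·Hᵀ·S⁻¹ = [12390/148481 21771/148481; -21500/148481 -16567/148481; -50870/148481 16672/148481]
x' − x̄ = [1557423/148481, -1366221/148481, 287286/148481] = K·y
y = (KᵀK)⁻¹·Kᵀ·(x' − x̄) = [15, 63]
z = y + H·x̄ = [15, 63] + [-12, -60] = [3, 3]

z = [3, 3]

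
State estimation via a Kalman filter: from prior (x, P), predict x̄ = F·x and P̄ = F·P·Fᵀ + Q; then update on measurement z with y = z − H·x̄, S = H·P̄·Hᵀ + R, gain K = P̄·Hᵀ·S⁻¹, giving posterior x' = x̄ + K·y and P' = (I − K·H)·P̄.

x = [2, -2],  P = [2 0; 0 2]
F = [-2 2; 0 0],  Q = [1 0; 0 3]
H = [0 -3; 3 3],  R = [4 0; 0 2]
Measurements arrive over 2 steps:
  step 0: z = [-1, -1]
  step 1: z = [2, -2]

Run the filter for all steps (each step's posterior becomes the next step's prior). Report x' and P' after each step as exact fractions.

step 0: x' = [-254/289, 2223/4913], P' = [10/17 -108/289; -108/289 1860/4913]
step 1: x' = [1297516/11604889, -8196822/11604889], P' = [6562170/11604889 -4168908/11604889; -4168908/11604889 4286820/11604889]

step 0: x̄ = F·x = [-8, 0]
step 0: P̄ = F·P·Fᵀ + Q = [17 0; 0 3]
step 0: y = z − H·x̄ = [-1, 23]
step 0: S = H·P̄·Hᵀ + R = [31 -27; -27 182]
step 0: K = P̄·Hᵀ·S⁻¹ = [81/289 93/289; -1395/4913 36/4913]
step 0: x' = x̄ + K·y = [-254/289, 2223/4913]
step 0: P' = (I − K·H)·P̄ = [10/17 -108/289; -108/289 1860/4913]
step 1: x̄ = F·x = [13082/4913, 0]
step 1: P̄ = F·P·Fᵀ + Q = [38601/4913 0; 0 3]
step 1: y = z − H·x̄ = [2, -49072/4913]
step 1: S = H·P̄·Hᵀ + R = [31 -27; -27 489886/4913]
step 1: K = P̄·Hᵀ·S⁻¹ = [3126681/11604889 3589893/11604889; -3215115/11604889 176868/11604889]
step 1: x' = x̄ + K·y = [1297516/11604889, -8196822/11604889]
step 1: P' = (I − K·H)·P̄ = [6562170/11604889 -4168908/11604889; -4168908/11604889 4286820/11604889]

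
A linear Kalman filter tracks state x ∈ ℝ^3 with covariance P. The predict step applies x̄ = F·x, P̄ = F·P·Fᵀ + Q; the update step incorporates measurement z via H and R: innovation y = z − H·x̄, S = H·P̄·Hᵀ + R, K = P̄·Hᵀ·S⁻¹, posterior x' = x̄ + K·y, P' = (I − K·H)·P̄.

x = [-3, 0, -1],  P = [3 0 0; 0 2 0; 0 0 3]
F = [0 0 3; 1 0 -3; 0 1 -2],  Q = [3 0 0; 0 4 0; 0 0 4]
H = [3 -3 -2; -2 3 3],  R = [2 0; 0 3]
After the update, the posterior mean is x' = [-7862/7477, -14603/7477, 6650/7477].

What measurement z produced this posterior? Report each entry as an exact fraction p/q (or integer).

x̄ = F·x = [-3, 0, 2]
P̄ = F·P·Fᵀ + Q = [30 -27 -18; -27 34 18; -18 18 18]
S = H·P̄·Hᵀ + R = [1568 -1503; -1503 1455]
K = P̄·Hᵀ·S⁻¹ = [2700/7477 1787/7477; -1005/7477 41/7477; 2304/7477 3120/7477]
x' − x̄ = [14569/7477, -14603/7477, -8304/7477] = K·y
y = (KᵀK)⁻¹·Kᵀ·(x' − x̄) = [14, -13]
z = y + H·x̄ = [14, -13] + [-13, 12] = [1, -1]

z = [1, -1]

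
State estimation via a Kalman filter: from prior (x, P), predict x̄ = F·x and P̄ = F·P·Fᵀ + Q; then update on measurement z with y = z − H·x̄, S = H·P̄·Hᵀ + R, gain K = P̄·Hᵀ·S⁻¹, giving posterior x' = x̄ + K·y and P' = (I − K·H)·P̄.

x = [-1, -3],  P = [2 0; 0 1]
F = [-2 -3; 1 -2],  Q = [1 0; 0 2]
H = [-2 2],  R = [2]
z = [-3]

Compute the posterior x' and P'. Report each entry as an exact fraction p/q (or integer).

x̄ = F·x = [11, 5]
P̄ = F·P·Fᵀ + Q = [18 2; 2 8]
y = z − H·x̄ = [9]
S = H·P̄·Hᵀ + R = [90]
K = P̄·Hᵀ·S⁻¹ = [-16/45; 2/15]
x' = x̄ + K·y = [39/5, 31/5]
P' = (I − K·H)·P̄ = [298/45 94/15; 94/15 32/5]

x' = [39/5, 31/5]
P' = [298/45 94/15; 94/15 32/5]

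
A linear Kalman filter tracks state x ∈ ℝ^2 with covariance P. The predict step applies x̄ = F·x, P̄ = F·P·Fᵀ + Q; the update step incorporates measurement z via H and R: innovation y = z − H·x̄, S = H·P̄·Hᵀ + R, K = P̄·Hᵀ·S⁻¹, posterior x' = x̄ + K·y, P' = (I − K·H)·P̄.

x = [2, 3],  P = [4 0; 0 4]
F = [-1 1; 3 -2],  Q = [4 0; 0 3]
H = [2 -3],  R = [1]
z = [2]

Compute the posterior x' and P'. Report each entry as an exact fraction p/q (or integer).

x̄ = F·x = [1, 0]
P̄ = F·P·Fᵀ + Q = [12 -20; -20 55]
y = z − H·x̄ = [0]
S = H·P̄·Hᵀ + R = [784]
K = P̄·Hᵀ·S⁻¹ = [3/28; -205/784]
x' = x̄ + K·y = [1, 0]
P' = (I − K·H)·P̄ = [3 55/28; 55/28 1095/784]

x' = [1, 0]
P' = [3 55/28; 55/28 1095/784]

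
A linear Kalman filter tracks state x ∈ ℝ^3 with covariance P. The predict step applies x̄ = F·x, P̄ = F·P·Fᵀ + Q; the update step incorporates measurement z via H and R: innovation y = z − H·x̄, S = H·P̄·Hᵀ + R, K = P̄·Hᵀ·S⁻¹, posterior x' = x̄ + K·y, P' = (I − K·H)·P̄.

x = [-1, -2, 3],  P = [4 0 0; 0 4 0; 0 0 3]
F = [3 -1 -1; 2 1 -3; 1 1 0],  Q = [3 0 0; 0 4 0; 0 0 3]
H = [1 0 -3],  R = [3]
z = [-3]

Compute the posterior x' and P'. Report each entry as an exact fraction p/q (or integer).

x̄ = F·x = [-4, -13, -3]
P̄ = F·P·Fᵀ + Q = [46 29 8; 29 51 12; 8 12 11]
y = z − H·x̄ = [-8]
S = H·P̄·Hᵀ + R = [100]
K = P̄·Hᵀ·S⁻¹ = [11/50; -7/100; -1/4]
x' = x̄ + K·y = [-144/25, -311/25, -1]
P' = (I − K·H)·P̄ = [1029/25 1527/50 27/2; 1527/50 5051/100 41/4; 27/2 41/4 19/4]

x' = [-144/25, -311/25, -1]
P' = [1029/25 1527/50 27/2; 1527/50 5051/100 41/4; 27/2 41/4 19/4]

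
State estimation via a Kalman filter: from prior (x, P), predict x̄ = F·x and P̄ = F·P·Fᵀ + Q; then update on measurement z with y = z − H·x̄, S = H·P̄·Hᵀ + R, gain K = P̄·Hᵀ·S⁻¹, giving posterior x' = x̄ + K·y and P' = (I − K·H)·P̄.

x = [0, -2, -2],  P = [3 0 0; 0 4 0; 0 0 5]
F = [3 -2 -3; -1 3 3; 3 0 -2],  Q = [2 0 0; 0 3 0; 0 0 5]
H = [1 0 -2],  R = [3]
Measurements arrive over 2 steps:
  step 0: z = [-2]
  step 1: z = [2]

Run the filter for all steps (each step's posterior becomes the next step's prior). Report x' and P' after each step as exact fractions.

step 0: x' = [826/73, -12, 480/73], P' = [5994/73 -78 3033/73; -78 87 -39; 3033/73 -39 1587/73]
step 1: x' = [30953/953, -24476/953, 14597/953], P' = [6750775/7624 -2663787/3812 3387611/7624; -2663787/3812 1081317/1906 -1333923/3812; 3387611/7624 -1333923/3812 1705471/7624]

step 0: x̄ = F·x = [10, -12, 4]
step 0: P̄ = F·P·Fᵀ + Q = [90 -78 57; -78 87 -39; 57 -39 52]
step 0: y = z − H·x̄ = [-4]
step 0: S = H·P̄·Hᵀ + R = [73]
step 0: K = P̄·Hᵀ·S⁻¹ = [-24/73; 0; -47/73]
step 0: x' = x̄ + K·y = [826/73, -12, 480/73]
step 0: P' = (I − K·H)·P̄ = [5994/73 -78 3033/73; -78 87 -39; 3033/73 -39 1587/73]
step 1: x̄ = F·x = [2790/73, -2014/73, 1518/73]
step 1: P̄ = F·P·Fᵀ + Q = [73349/73 -53904/73 40749/73; -53904/73 42375/73 -28305/73; 40749/73 -28305/73 24263/73]
step 1: y = z − H·x̄ = [392/73]
step 1: S = H·P̄·Hᵀ + R = [7624/73]
step 1: K = P̄·Hᵀ·S⁻¹ = [-8149/7624; 1353/3812; -7777/7624]
step 1: x' = x̄ + K·y = [30953/953, -24476/953, 14597/953]
step 1: P' = (I − K·H)·P̄ = [6750775/7624 -2663787/3812 3387611/7624; -2663787/3812 1081317/1906 -1333923/3812; 3387611/7624 -1333923/3812 1705471/7624]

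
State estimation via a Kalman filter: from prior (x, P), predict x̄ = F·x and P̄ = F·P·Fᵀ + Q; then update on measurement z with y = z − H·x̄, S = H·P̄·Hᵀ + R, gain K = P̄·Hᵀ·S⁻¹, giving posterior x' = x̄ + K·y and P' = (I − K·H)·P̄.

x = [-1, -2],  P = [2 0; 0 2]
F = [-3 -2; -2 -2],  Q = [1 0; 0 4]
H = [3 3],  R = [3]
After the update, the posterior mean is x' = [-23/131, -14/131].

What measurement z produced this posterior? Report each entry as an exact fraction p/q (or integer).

x̄ = F·x = [7, 6]
P̄ = F·P·Fᵀ + Q = [27 20; 20 20]
S = H·P̄·Hᵀ + R = [786]
K = P̄·Hᵀ·S⁻¹ = [47/262; 20/131]
x' − x̄ = [-940/131, -800/131] = K·y
y = (KᵀK)⁻¹·Kᵀ·(x' − x̄) = [-40]
z = y + H·x̄ = [-40] + [39] = [-1]

z = [-1]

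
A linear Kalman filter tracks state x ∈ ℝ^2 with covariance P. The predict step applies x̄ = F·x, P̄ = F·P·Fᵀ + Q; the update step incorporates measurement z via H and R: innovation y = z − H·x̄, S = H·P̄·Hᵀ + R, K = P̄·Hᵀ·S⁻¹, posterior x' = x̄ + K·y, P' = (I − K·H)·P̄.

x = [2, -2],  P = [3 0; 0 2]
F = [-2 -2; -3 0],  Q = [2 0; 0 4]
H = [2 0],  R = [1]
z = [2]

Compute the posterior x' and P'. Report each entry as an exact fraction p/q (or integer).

x̄ = F·x = [0, -6]
P̄ = F·P·Fᵀ + Q = [22 18; 18 31]
y = z − H·x̄ = [2]
S = H·P̄·Hᵀ + R = [89]
K = P̄·Hᵀ·S⁻¹ = [44/89; 36/89]
x' = x̄ + K·y = [88/89, -462/89]
P' = (I − K·H)·P̄ = [22/89 18/89; 18/89 1463/89]

x' = [88/89, -462/89]
P' = [22/89 18/89; 18/89 1463/89]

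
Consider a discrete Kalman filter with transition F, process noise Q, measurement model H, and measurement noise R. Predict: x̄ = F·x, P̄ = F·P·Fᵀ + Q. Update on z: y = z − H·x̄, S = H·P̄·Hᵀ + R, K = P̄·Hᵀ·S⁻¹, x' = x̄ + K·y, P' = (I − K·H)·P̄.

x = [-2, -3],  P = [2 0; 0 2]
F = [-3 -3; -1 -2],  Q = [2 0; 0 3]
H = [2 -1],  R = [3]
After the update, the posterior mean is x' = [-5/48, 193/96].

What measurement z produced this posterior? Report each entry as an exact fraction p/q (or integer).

z = [-3]

x̄ = F·x = [15, 8]
P̄ = F·P·Fᵀ + Q = [38 18; 18 13]
S = H·P̄·Hᵀ + R = [96]
K = P̄·Hᵀ·S⁻¹ = [29/48; 23/96]
x' − x̄ = [-725/48, -575/96] = K·y
y = (KᵀK)⁻¹·Kᵀ·(x' − x̄) = [-25]
z = y + H·x̄ = [-25] + [22] = [-3]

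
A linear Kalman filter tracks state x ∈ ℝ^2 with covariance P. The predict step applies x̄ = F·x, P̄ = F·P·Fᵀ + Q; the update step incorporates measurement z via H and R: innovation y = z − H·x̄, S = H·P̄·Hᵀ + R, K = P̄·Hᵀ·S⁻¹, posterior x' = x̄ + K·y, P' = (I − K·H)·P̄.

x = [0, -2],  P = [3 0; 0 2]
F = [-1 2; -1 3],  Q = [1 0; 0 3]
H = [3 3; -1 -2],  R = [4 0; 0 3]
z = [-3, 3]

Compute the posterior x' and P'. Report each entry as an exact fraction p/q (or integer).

x̄ = F·x = [-4, -6]
P̄ = F·P·Fᵀ + Q = [12 15; 15 24]
y = z − H·x̄ = [27, -13]
S = H·P̄·Hᵀ + R = [598 -315; -315 171]
K = P̄·Hᵀ·S⁻¹ = [69/337 133/1011; 18/337 -91/337]
x' = x̄ + K·y = [-184/1011, -353/337]
P' = (I − K·H)·P̄ = [317/337 -225/337; -225/337 249/337]

x' = [-184/1011, -353/337]
P' = [317/337 -225/337; -225/337 249/337]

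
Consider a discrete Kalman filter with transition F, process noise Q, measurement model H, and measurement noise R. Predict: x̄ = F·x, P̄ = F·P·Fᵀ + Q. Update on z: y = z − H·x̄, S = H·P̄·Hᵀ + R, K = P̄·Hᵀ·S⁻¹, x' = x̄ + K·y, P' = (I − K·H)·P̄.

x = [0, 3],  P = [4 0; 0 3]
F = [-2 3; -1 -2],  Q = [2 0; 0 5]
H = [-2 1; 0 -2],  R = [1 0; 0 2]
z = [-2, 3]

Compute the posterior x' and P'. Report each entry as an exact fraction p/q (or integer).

x' = [163/587, -10753/7044]
P' = [215/587 140/587; 140/587 3401/7044]

x̄ = F·x = [9, -6]
P̄ = F·P·Fᵀ + Q = [45 -10; -10 21]
y = z − H·x̄ = [22, -9]
S = H·P̄·Hᵀ + R = [242 -82; -82 86]
K = P̄·Hᵀ·S⁻¹ = [-290/587 -140/587; 41/7044 -3401/7044]
x' = x̄ + K·y = [163/587, -10753/7044]
P' = (I − K·H)·P̄ = [215/587 140/587; 140/587 3401/7044]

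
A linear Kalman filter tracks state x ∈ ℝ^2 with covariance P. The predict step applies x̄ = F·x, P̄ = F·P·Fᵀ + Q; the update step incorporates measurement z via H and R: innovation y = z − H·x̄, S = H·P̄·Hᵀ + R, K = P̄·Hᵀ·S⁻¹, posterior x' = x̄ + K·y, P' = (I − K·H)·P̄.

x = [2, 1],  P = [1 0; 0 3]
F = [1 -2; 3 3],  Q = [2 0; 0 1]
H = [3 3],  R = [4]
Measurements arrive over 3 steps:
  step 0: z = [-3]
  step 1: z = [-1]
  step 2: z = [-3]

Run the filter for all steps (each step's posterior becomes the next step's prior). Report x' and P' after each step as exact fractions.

step 0: x̄ = F·x = [0, 9]
step 0: P̄ = F·P·Fᵀ + Q = [15 -15; -15 37]
step 0: y = z − H·x̄ = [-30]
step 0: S = H·P̄·Hᵀ + R = [202]
step 0: K = P̄·Hᵀ·S⁻¹ = [0; 33/101]
step 0: x' = x̄ + K·y = [0, -81/101]
step 0: P' = (I − K·H)·P̄ = [15 -15; -15 1559/101]
step 1: x̄ = F·x = [162/101, -243/101]
step 1: P̄ = F·P·Fᵀ + Q = [14013/101 -264/101; -264/101 497/101]
step 1: y = z − H·x̄ = [142/101]
step 1: S = H·P̄·Hᵀ + R = [126242/101]
step 1: K = P̄·Hᵀ·S⁻¹ = [41247/126242; 699/126242]
step 1: x' = x̄ + K·y = [130239/63121, -151374/63121]
step 1: P' = (I − K·H)·P̄ = [670437/126242 -615441/126242; -615441/126242 616373/126242]
step 2: x̄ = F·x = [432987/63121, -63405/63121]
step 2: P̄ = F·P·Fᵀ + Q = [5850177/126242 79698/63121; 79698/63121 314797/63121]
step 2: y = z − H·x̄ = [-1298109/63121]
step 2: S = H·P̄·Hᵀ + R = [61692035/126242]
step 2: K = P̄·Hᵀ·S⁻¹ = [18028719/61692035; 473394/12338407]
step 2: x' = x̄ + K·y = [52416894/61692035, -22129461/12338407]
step 2: P' = (I − K·H)·P̄ = [284173377/61692035 -52027017/12338407; -52027017/12338407 52658209/12338407]

step 0: x' = [0, -81/101], P' = [15 -15; -15 1559/101]
step 1: x' = [130239/63121, -151374/63121], P' = [670437/126242 -615441/126242; -615441/126242 616373/126242]
step 2: x' = [52416894/61692035, -22129461/12338407], P' = [284173377/61692035 -52027017/12338407; -52027017/12338407 52658209/12338407]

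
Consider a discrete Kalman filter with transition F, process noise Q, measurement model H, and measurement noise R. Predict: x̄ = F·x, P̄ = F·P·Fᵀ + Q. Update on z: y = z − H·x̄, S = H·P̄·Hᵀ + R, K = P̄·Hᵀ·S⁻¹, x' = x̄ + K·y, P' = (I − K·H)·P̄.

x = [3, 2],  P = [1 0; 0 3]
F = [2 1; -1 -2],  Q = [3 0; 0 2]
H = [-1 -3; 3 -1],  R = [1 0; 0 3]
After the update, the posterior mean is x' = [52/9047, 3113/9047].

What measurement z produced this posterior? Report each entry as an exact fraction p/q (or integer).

x̄ = F·x = [8, -7]
P̄ = F·P·Fᵀ + Q = [10 -8; -8 15]
S = H·P̄·Hᵀ + R = [98 79; 79 156]
K = P̄·Hᵀ·S⁻¹ = [-818/9047 2618/9047; -2691/9047 -899/9047]
x' − x̄ = [-72324/9047, 66442/9047] = K·y
y = (KᵀK)⁻¹·Kᵀ·(x' − x̄) = [-14, -32]
z = y + H·x̄ = [-14, -32] + [13, 31] = [-1, -1]

z = [-1, -1]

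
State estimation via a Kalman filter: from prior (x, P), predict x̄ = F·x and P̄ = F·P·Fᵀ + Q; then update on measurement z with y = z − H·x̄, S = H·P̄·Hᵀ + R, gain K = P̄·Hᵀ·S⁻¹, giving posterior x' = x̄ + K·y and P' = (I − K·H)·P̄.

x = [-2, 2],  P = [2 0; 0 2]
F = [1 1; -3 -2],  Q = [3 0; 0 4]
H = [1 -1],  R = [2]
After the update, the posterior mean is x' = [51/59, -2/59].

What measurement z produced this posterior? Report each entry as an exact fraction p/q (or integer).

z = [1]

x̄ = F·x = [0, 2]
P̄ = F·P·Fᵀ + Q = [7 -10; -10 30]
S = H·P̄·Hᵀ + R = [59]
K = P̄·Hᵀ·S⁻¹ = [17/59; -40/59]
x' − x̄ = [51/59, -120/59] = K·y
y = (KᵀK)⁻¹·Kᵀ·(x' − x̄) = [3]
z = y + H·x̄ = [3] + [-2] = [1]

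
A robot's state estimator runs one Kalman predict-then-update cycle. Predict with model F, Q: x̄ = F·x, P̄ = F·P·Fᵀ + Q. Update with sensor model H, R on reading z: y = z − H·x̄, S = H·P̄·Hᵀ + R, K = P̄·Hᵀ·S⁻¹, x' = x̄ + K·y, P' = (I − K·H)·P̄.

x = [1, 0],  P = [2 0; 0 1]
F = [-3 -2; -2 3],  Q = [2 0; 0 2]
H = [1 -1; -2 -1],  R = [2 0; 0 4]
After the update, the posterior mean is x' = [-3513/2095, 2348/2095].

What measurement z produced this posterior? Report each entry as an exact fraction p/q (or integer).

x̄ = F·x = [-3, -2]
P̄ = F·P·Fᵀ + Q = [24 6; 6 19]
S = H·P̄·Hᵀ + R = [33 -23; -23 143]
K = P̄·Hᵀ·S⁻¹ = [666/2095 -684/2095; -1286/2095 -661/2095]
x' − x̄ = [2772/2095, 6538/2095] = K·y
y = (KᵀK)⁻¹·Kᵀ·(x' − x̄) = [-2, -6]
z = y + H·x̄ = [-2, -6] + [-1, 8] = [-3, 2]

z = [-3, 2]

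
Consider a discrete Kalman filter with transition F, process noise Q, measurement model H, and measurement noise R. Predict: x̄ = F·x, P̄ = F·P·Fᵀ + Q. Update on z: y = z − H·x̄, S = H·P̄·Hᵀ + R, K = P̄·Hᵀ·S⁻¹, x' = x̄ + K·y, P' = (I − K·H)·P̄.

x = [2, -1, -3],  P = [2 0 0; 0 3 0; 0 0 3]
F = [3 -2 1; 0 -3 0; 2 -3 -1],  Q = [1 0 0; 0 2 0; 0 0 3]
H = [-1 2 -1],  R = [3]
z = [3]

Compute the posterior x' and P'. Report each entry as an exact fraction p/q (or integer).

x' = [10/17, 90/17, 128/17]
P' = [1687/68 1549/68 743/34; 1549/68 1803/68 1009/34; 743/34 1009/34 648/17]

x̄ = F·x = [5, 3, 10]
P̄ = F·P·Fᵀ + Q = [34 18 27; 18 29 27; 27 27 41]
y = z − H·x̄ = [12]
S = H·P̄·Hᵀ + R = [68]
K = P̄·Hᵀ·S⁻¹ = [-25/68; 13/68; -7/34]
x' = x̄ + K·y = [10/17, 90/17, 128/17]
P' = (I − K·H)·P̄ = [1687/68 1549/68 743/34; 1549/68 1803/68 1009/34; 743/34 1009/34 648/17]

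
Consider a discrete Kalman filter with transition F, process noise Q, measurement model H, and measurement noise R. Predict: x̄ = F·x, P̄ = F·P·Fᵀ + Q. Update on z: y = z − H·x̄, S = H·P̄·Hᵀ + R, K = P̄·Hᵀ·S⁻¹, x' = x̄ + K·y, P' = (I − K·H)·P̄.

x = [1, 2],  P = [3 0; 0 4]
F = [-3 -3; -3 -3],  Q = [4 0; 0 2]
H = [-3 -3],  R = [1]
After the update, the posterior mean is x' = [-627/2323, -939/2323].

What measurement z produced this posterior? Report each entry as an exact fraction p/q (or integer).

x̄ = F·x = [-9, -9]
P̄ = F·P·Fᵀ + Q = [67 63; 63 65]
S = H·P̄·Hᵀ + R = [2323]
K = P̄·Hᵀ·S⁻¹ = [-390/2323; -384/2323]
x' − x̄ = [20280/2323, 19968/2323] = K·y
y = (KᵀK)⁻¹·Kᵀ·(x' − x̄) = [-52]
z = y + H·x̄ = [-52] + [54] = [2]

z = [2]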